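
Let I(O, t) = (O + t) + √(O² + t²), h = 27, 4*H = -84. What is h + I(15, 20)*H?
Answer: -1233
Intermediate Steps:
H = -21 (H = (¼)*(-84) = -21)
I(O, t) = O + t + √(O² + t²)
h + I(15, 20)*H = 27 + (15 + 20 + √(15² + 20²))*(-21) = 27 + (15 + 20 + √(225 + 400))*(-21) = 27 + (15 + 20 + √625)*(-21) = 27 + (15 + 20 + 25)*(-21) = 27 + 60*(-21) = 27 - 1260 = -1233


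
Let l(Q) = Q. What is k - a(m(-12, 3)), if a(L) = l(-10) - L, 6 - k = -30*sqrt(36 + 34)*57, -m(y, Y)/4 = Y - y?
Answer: -44 + 1710*sqrt(70) ≈ 14263.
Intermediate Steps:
m(y, Y) = -4*Y + 4*y (m(y, Y) = -4*(Y - y) = -4*Y + 4*y)
k = 6 + 1710*sqrt(70) (k = 6 - (-30*sqrt(36 + 34))*57 = 6 - (-30*sqrt(70))*57 = 6 - (-1710)*sqrt(70) = 6 + 1710*sqrt(70) ≈ 14313.)
a(L) = -10 - L
k - a(m(-12, 3)) = (6 + 1710*sqrt(70)) - (-10 - (-4*3 + 4*(-12))) = (6 + 1710*sqrt(70)) - (-10 - (-12 - 48)) = (6 + 1710*sqrt(70)) - (-10 - 1*(-60)) = (6 + 1710*sqrt(70)) - (-10 + 60) = (6 + 1710*sqrt(70)) - 1*50 = (6 + 1710*sqrt(70)) - 50 = -44 + 1710*sqrt(70)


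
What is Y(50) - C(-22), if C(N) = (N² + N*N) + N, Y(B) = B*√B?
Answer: -946 + 250*√2 ≈ -592.45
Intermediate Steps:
Y(B) = B^(3/2)
C(N) = N + 2*N² (C(N) = (N² + N²) + N = 2*N² + N = N + 2*N²)
Y(50) - C(-22) = 50^(3/2) - (-22)*(1 + 2*(-22)) = 250*√2 - (-22)*(1 - 44) = 250*√2 - (-22)*(-43) = 250*√2 - 1*946 = 250*√2 - 946 = -946 + 250*√2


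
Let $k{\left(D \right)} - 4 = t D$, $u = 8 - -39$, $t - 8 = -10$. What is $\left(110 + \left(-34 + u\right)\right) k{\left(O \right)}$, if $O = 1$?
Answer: $246$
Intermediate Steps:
$t = -2$ ($t = 8 - 10 = -2$)
$u = 47$ ($u = 8 + 39 = 47$)
$k{\left(D \right)} = 4 - 2 D$
$\left(110 + \left(-34 + u\right)\right) k{\left(O \right)} = \left(110 + \left(-34 + 47\right)\right) \left(4 - 2\right) = \left(110 + 13\right) \left(4 - 2\right) = 123 \cdot 2 = 246$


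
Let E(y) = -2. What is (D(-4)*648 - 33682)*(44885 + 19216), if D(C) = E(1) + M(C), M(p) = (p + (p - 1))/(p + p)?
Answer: -2195395149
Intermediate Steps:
M(p) = (-1 + 2*p)/(2*p) (M(p) = (p + (-1 + p))/((2*p)) = (-1 + 2*p)*(1/(2*p)) = (-1 + 2*p)/(2*p))
D(C) = -2 + (-½ + C)/C
(D(-4)*648 - 33682)*(44885 + 19216) = (((-½ - 1*(-4))/(-4))*648 - 33682)*(44885 + 19216) = (-(-½ + 4)/4*648 - 33682)*64101 = (-¼*7/2*648 - 33682)*64101 = (-7/8*648 - 33682)*64101 = (-567 - 33682)*64101 = -34249*64101 = -2195395149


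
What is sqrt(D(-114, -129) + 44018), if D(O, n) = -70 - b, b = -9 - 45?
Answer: 7*sqrt(898) ≈ 209.77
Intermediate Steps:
b = -54
D(O, n) = -16 (D(O, n) = -70 - 1*(-54) = -70 + 54 = -16)
sqrt(D(-114, -129) + 44018) = sqrt(-16 + 44018) = sqrt(44002) = 7*sqrt(898)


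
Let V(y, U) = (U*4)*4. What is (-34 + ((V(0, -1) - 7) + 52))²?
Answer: 25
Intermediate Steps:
V(y, U) = 16*U (V(y, U) = (4*U)*4 = 16*U)
(-34 + ((V(0, -1) - 7) + 52))² = (-34 + ((16*(-1) - 7) + 52))² = (-34 + ((-16 - 7) + 52))² = (-34 + (-23 + 52))² = (-34 + 29)² = (-5)² = 25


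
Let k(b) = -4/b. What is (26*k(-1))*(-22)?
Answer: -2288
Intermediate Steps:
(26*k(-1))*(-22) = (26*(-4/(-1)))*(-22) = (26*(-4*(-1)))*(-22) = (26*4)*(-22) = 104*(-22) = -2288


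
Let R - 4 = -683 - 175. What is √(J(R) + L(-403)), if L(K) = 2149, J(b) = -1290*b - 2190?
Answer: √1101619 ≈ 1049.6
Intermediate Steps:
R = -854 (R = 4 + (-683 - 175) = 4 - 858 = -854)
J(b) = -2190 - 1290*b
√(J(R) + L(-403)) = √((-2190 - 1290*(-854)) + 2149) = √((-2190 + 1101660) + 2149) = √(1099470 + 2149) = √1101619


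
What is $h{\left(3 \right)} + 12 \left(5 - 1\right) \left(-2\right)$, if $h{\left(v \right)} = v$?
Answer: $-93$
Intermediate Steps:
$h{\left(3 \right)} + 12 \left(5 - 1\right) \left(-2\right) = 3 + 12 \left(5 - 1\right) \left(-2\right) = 3 + 12 \cdot 4 \left(-2\right) = 3 + 12 \left(-8\right) = 3 - 96 = -93$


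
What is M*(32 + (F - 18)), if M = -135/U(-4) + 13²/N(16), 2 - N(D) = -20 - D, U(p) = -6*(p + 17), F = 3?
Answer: 25942/247 ≈ 105.03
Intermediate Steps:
U(p) = -102 - 6*p (U(p) = -6*(17 + p) = -102 - 6*p)
N(D) = 22 + D (N(D) = 2 - (-20 - D) = 2 + (20 + D) = 22 + D)
M = 1526/247 (M = -135/(-102 - 6*(-4)) + 13²/(22 + 16) = -135/(-102 + 24) + 169/38 = -135/(-78) + 169*(1/38) = -135*(-1/78) + 169/38 = 45/26 + 169/38 = 1526/247 ≈ 6.1781)
M*(32 + (F - 18)) = 1526*(32 + (3 - 18))/247 = 1526*(32 - 15)/247 = (1526/247)*17 = 25942/247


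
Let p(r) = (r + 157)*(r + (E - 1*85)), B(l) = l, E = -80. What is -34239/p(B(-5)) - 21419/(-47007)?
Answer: 2162939633/1214660880 ≈ 1.7807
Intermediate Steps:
p(r) = (-165 + r)*(157 + r) (p(r) = (r + 157)*(r + (-80 - 1*85)) = (157 + r)*(r + (-80 - 85)) = (157 + r)*(r - 165) = (157 + r)*(-165 + r) = (-165 + r)*(157 + r))
-34239/p(B(-5)) - 21419/(-47007) = -34239/(-25905 + (-5)² - 8*(-5)) - 21419/(-47007) = -34239/(-25905 + 25 + 40) - 21419*(-1/47007) = -34239/(-25840) + 21419/47007 = -34239*(-1/25840) + 21419/47007 = 34239/25840 + 21419/47007 = 2162939633/1214660880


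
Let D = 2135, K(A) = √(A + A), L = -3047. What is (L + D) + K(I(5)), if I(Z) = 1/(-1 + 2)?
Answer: -912 + √2 ≈ -910.59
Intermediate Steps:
I(Z) = 1 (I(Z) = 1/1 = 1)
K(A) = √2*√A (K(A) = √(2*A) = √2*√A)
(L + D) + K(I(5)) = (-3047 + 2135) + √2*√1 = -912 + √2*1 = -912 + √2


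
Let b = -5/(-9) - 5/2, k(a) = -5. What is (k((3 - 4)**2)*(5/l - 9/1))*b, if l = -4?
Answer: -7175/72 ≈ -99.653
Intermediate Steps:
b = -35/18 (b = -5*(-1/9) - 5*1/2 = 5/9 - 5/2 = -35/18 ≈ -1.9444)
(k((3 - 4)**2)*(5/l - 9/1))*b = -5*(5/(-4) - 9/1)*(-35/18) = -5*(5*(-1/4) - 9*1)*(-35/18) = -5*(-5/4 - 9)*(-35/18) = -5*(-41/4)*(-35/18) = (205/4)*(-35/18) = -7175/72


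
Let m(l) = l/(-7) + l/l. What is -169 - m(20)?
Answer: -1170/7 ≈ -167.14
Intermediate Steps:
m(l) = 1 - l/7 (m(l) = l*(-⅐) + 1 = -l/7 + 1 = 1 - l/7)
-169 - m(20) = -169 - (1 - ⅐*20) = -169 - (1 - 20/7) = -169 - 1*(-13/7) = -169 + 13/7 = -1170/7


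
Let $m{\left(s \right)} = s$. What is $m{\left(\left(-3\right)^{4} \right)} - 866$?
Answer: $-785$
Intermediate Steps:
$m{\left(\left(-3\right)^{4} \right)} - 866 = \left(-3\right)^{4} - 866 = 81 - 866 = -785$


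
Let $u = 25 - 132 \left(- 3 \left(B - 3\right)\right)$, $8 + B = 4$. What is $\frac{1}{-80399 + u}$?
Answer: $- \frac{1}{83146} \approx -1.2027 \cdot 10^{-5}$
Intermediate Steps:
$B = -4$ ($B = -8 + 4 = -4$)
$u = -2747$ ($u = 25 - 132 \left(- 3 \left(-4 - 3\right)\right) = 25 - 132 \left(\left(-3\right) \left(-7\right)\right) = 25 - 2772 = -2747$)
$\frac{1}{-80399 + u} = \frac{1}{-80399 - 2747} = \frac{1}{-83146} = - \frac{1}{83146}$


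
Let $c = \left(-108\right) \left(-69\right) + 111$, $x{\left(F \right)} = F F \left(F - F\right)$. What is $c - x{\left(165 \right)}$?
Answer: $7563$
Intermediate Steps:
$x{\left(F \right)} = 0$ ($x{\left(F \right)} = F^{2} \cdot 0 = 0$)
$c = 7563$ ($c = 7452 + 111 = 7563$)
$c - x{\left(165 \right)} = 7563 - 0 = 7563 + 0 = 7563$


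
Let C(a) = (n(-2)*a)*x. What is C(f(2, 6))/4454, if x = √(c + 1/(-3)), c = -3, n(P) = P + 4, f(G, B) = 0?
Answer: 0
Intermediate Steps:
n(P) = 4 + P
x = I*√30/3 (x = √(-3 + 1/(-3)) = √(-3 + 1*(-⅓)) = √(-3 - ⅓) = √(-10/3) = I*√30/3 ≈ 1.8257*I)
C(a) = 2*I*a*√30/3 (C(a) = ((4 - 2)*a)*(I*√30/3) = (2*a)*(I*√30/3) = 2*I*a*√30/3)
C(f(2, 6))/4454 = ((⅔)*I*0*√30)/4454 = 0*(1/4454) = 0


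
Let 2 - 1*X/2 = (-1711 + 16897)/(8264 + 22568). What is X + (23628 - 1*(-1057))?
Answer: 190295219/7708 ≈ 24688.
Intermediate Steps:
X = 23239/7708 (X = 4 - 2*(-1711 + 16897)/(8264 + 22568) = 4 - 30372/30832 = 4 - 2*7593/15416 = 4 - 7593/7708 = 23239/7708 ≈ 3.0149)
X + (23628 - 1*(-1057)) = 23239/7708 + (23628 - 1*(-1057)) = 23239/7708 + (23628 + 1057) = 23239/7708 + 24685 = 190295219/7708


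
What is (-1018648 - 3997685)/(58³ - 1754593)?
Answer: 238873/74261 ≈ 3.2167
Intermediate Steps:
(-1018648 - 3997685)/(58³ - 1754593) = -5016333/(195112 - 1754593) = -5016333/(-1559481) = -5016333*(-1/1559481) = 238873/74261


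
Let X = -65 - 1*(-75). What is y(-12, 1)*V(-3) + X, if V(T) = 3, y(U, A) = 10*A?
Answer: 40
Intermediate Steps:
X = 10 (X = -65 + 75 = 10)
y(-12, 1)*V(-3) + X = (10*1)*3 + 10 = 10*3 + 10 = 30 + 10 = 40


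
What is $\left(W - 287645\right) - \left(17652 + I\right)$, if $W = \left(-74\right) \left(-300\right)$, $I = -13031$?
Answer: $-270066$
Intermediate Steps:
$W = 22200$
$\left(W - 287645\right) - \left(17652 + I\right) = \left(22200 - 287645\right) - 4621 = -265445 + \left(-17652 + 13031\right) = -265445 - 4621 = -270066$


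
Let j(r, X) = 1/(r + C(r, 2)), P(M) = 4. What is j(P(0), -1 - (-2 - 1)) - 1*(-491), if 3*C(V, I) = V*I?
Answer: 9823/20 ≈ 491.15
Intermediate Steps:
C(V, I) = I*V/3 (C(V, I) = (V*I)/3 = (I*V)/3 = I*V/3)
j(r, X) = 3/(5*r) (j(r, X) = 1/(r + (⅓)*2*r) = 1/(r + 2*r/3) = 1/(5*r/3) = 3/(5*r))
j(P(0), -1 - (-2 - 1)) - 1*(-491) = (⅗)/4 - 1*(-491) = (⅗)*(¼) + 491 = 3/20 + 491 = 9823/20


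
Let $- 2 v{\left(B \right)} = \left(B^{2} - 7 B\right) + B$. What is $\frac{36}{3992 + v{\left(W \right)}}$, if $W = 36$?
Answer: $\frac{9}{863} \approx 0.010429$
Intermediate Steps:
$v{\left(B \right)} = 3 B - \frac{B^{2}}{2}$ ($v{\left(B \right)} = - \frac{\left(B^{2} - 7 B\right) + B}{2} = - \frac{B^{2} - 6 B}{2} = 3 B - \frac{B^{2}}{2}$)
$\frac{36}{3992 + v{\left(W \right)}} = \frac{36}{3992 + \frac{1}{2} \cdot 36 \left(6 - 36\right)} = \frac{36}{3992 + \frac{1}{2} \cdot 36 \left(-30\right)} = \frac{36}{3992 - 540} = \frac{36}{3452} = 36 \cdot \frac{1}{3452} = \frac{9}{863}$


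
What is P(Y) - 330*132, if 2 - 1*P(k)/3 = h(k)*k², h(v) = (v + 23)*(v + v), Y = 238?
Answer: -21111715506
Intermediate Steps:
h(v) = 2*v*(23 + v) (h(v) = (23 + v)*(2*v) = 2*v*(23 + v))
P(k) = 6 - 6*k³*(23 + k) (P(k) = 6 - 3*2*k*(23 + k)*k² = 6 - 6*k³*(23 + k))
P(Y) - 330*132 = (6 - 6*238³*(23 + 238)) - 330*132 = (6 - 6*13481272*261) - 43560 = (6 - 21111671952) - 43560 = -21111671946 - 43560 = -21111715506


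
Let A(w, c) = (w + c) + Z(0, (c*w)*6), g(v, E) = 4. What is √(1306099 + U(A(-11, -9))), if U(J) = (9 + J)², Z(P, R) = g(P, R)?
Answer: 2*√326537 ≈ 1142.9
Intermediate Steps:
Z(P, R) = 4
A(w, c) = 4 + c + w (A(w, c) = (w + c) + 4 = (c + w) + 4 = 4 + c + w)
√(1306099 + U(A(-11, -9))) = √(1306099 + (9 + (4 - 9 - 11))²) = √(1306099 + (9 - 16)²) = √(1306099 + (-7)²) = √(1306099 + 49) = √1306148 = 2*√326537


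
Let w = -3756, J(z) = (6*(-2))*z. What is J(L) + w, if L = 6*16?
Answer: -4908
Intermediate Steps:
L = 96
J(z) = -12*z
J(L) + w = -12*96 - 3756 = -1152 - 3756 = -4908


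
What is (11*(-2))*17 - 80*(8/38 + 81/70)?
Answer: -64294/133 ≈ -483.41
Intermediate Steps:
(11*(-2))*17 - 80*(8/38 + 81/70) = -22*17 - 80*(8*(1/38) + 81*(1/70)) = -374 - 80*(4/19 + 81/70) = -374 - 80*1819/1330 = -374 - 14552/133 = -64294/133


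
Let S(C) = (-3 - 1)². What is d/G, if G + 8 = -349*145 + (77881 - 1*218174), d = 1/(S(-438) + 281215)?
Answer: -1/53688685286 ≈ -1.8626e-11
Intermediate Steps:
S(C) = 16 (S(C) = (-4)² = 16)
d = 1/281231 (d = 1/(16 + 281215) = 1/281231 ≈ 3.5558e-6)
G = -190906 (G = -8 + (-349*145 + (77881 - 1*218174)) = -8 + (-50605 + (77881 - 218174)) = -8 + (-50605 - 140293) = -8 - 190898 = -190906)
d/G = (1/281231)/(-190906) = (1/281231)*(-1/190906) = -1/53688685286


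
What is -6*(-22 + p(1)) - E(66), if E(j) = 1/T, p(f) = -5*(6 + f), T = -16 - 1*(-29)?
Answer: 4445/13 ≈ 341.92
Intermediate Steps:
T = 13 (T = -16 + 29 = 13)
p(f) = -30 - 5*f
E(j) = 1/13
-6*(-22 + p(1)) - E(66) = -6*(-22 + (-30 - 5*1)) - 1*1/13 = -6*(-22 + (-30 - 5)) - 1/13 = -6*(-22 - 35) - 1/13 = -6*(-57) - 1/13 = 342 - 1/13 = 4445/13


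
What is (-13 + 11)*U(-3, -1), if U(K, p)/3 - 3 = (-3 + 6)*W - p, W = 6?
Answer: -132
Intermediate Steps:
U(K, p) = 63 - 3*p (U(K, p) = 9 + 3*((-3 + 6)*6 - p) = 9 + 3*(3*6 - p) = 9 + 3*(18 - p) = 9 + (54 - 3*p) = 63 - 3*p)
(-13 + 11)*U(-3, -1) = (-13 + 11)*(63 - 3*(-1)) = -2*(63 + 3) = -2*66 = -132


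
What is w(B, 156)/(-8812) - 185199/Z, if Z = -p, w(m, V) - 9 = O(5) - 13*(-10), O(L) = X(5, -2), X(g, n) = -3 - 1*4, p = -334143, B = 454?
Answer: -139673372/245372343 ≈ -0.56923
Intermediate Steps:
X(g, n) = -7 (X(g, n) = -3 - 4 = -7)
O(L) = -7
w(m, V) = 132 (w(m, V) = 9 + (-7 - 13*(-10)) = 9 + (-7 + 130) = 9 + 123 = 132)
Z = 334143 (Z = -1*(-334143) = 334143)
w(B, 156)/(-8812) - 185199/Z = 132/(-8812) - 185199/334143 = 132*(-1/8812) - 185199*1/334143 = -33/2203 - 61733/111381 = -139673372/245372343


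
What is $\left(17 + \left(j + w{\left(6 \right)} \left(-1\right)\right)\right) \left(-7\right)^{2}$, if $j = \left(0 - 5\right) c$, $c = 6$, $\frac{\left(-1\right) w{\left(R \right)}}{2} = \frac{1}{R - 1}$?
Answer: $- \frac{3087}{5} \approx -617.4$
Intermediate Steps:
$w{\left(R \right)} = - \frac{2}{-1 + R}$ ($w{\left(R \right)} = - \frac{2}{R - 1} = - \frac{2}{-1 + R}$)
$j = -30$ ($j = \left(0 - 5\right) 6 = \left(-5\right) 6 = -30$)
$\left(17 + \left(j + w{\left(6 \right)} \left(-1\right)\right)\right) \left(-7\right)^{2} = \left(17 - \left(30 - - \frac{2}{-1 + 6} \left(-1\right)\right)\right) \left(-7\right)^{2} = \left(17 - \left(30 - - \frac{2}{5} \left(-1\right)\right)\right) 49 = \left(17 - \left(30 - \left(-2\right) \frac{1}{5} \left(-1\right)\right)\right) 49 = \left(17 - \frac{148}{5}\right) 49 = \left(- \frac{63}{5}\right) 49 = - \frac{3087}{5}$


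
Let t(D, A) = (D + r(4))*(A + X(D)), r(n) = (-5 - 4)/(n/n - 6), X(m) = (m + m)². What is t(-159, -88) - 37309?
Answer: -79600841/5 ≈ -1.5920e+7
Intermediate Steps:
X(m) = 4*m² (X(m) = (2*m)² = 4*m²)
r(n) = 9/5 (r(n) = -9/(1 - 6) = -9/(-5) = -9*(-⅕) = 9/5)
t(D, A) = (9/5 + D)*(A + 4*D²) (t(D, A) = (D + 9/5)*(A + 4*D²) = (9/5 + D)*(A + 4*D²))
t(-159, -88) - 37309 = (4*(-159)³ + (9/5)*(-88) + (36/5)*(-159)² - 88*(-159)) - 37309 = (4*(-4019679) - 792/5 + (36/5)*25281 + 13992) - 37309 = (-16078716 - 792/5 + 910116/5 + 13992) - 37309 = -79414296/5 - 37309 = -79600841/5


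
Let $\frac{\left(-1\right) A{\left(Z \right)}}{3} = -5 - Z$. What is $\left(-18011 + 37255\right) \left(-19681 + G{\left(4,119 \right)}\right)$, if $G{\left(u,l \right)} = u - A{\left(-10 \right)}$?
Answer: $-378375528$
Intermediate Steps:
$A{\left(Z \right)} = 15 + 3 Z$ ($A{\left(Z \right)} = - 3 \left(-5 - Z\right) = 15 + 3 Z$)
$G{\left(u,l \right)} = 15 + u$ ($G{\left(u,l \right)} = u - \left(15 + 3 \left(-10\right)\right) = u - \left(15 - 30\right) = u - -15 = u + 15 = 15 + u$)
$\left(-18011 + 37255\right) \left(-19681 + G{\left(4,119 \right)}\right) = \left(-18011 + 37255\right) \left(-19681 + \left(15 + 4\right)\right) = 19244 \left(-19681 + 19\right) = 19244 \left(-19662\right) = -378375528$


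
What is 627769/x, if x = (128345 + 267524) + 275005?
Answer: 627769/670874 ≈ 0.93575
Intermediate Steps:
x = 670874 (x = 395869 + 275005 = 670874)
627769/x = 627769/670874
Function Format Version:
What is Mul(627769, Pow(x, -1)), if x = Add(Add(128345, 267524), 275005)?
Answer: Rational(627769, 670874) ≈ 0.93575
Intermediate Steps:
x = 670874 (x = Add(395869, 275005) = 670874)
Mul(627769, Pow(x, -1)) = Mul(627769, Pow(670874, -1)) = Mul(627769, Rational(1, 670874)) = Rational(627769, 670874)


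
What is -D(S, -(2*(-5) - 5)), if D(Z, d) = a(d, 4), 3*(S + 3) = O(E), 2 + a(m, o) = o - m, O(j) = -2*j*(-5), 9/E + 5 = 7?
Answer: 13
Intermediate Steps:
E = 9/2 (E = 9/(-5 + 7) = 9/2 ≈ 4.5000)
O(j) = 10*j
a(m, o) = -2 + o - m (a(m, o) = -2 + (o - m) = -2 + o - m)
S = 12 (S = -3 + (10*(9/2))/3 = -3 + (⅓)*45 = -3 + 15 = 12)
D(Z, d) = 2 - d (D(Z, d) = -2 + 4 - d = 2 - d)
-D(S, -(2*(-5) - 5)) = -(2 - (-1)*(2*(-5) - 5)) = -(2 - (-1)*(-10 - 5)) = -(2 - (-1)*(-15)) = -(2 - 1*15) = -(2 - 15) = -1*(-13) = 13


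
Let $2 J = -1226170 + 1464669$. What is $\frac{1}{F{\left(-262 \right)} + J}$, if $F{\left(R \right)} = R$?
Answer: $\frac{2}{237975} \approx 8.4042 \cdot 10^{-6}$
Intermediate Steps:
$J = \frac{238499}{2}$ ($J = \frac{-1226170 + 1464669}{2} = \frac{1}{2} \cdot 238499 = \frac{238499}{2} \approx 1.1925 \cdot 10^{5}$)
$\frac{1}{F{\left(-262 \right)} + J} = \frac{1}{-262 + \frac{238499}{2}} = \frac{1}{\frac{237975}{2}} = \frac{2}{237975}$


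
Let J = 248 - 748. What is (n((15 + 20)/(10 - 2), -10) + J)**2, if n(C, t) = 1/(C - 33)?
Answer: 13112082064/52441 ≈ 2.5004e+5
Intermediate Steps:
J = -500
n(C, t) = 1/(-33 + C)
(n((15 + 20)/(10 - 2), -10) + J)**2 = (1/(-33 + (15 + 20)/(10 - 2)) - 500)**2 = (1/(-33 + 35/8) - 500)**2 = (1/(-229/8) - 500)**2 = (-8/229 - 500)**2 = (-114508/229)**2 = 13112082064/52441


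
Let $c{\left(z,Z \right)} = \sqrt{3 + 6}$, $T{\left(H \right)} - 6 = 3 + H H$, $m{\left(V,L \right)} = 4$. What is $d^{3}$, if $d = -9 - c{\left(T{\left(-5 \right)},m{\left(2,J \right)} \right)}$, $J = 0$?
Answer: $-1728$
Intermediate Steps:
$T{\left(H \right)} = 9 + H^{2}$ ($T{\left(H \right)} = 6 + \left(3 + H H\right) = 6 + \left(3 + H^{2}\right) = 9 + H^{2}$)
$c{\left(z,Z \right)} = 3$ ($c{\left(z,Z \right)} = \sqrt{9} = 3$)
$d = -12$ ($d = -9 - 3 = -12$)
$d^{3} = \left(-12\right)^{3} = -1728$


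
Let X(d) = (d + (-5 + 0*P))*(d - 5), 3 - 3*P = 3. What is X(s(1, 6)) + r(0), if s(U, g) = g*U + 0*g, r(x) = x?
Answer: 1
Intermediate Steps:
P = 0 (P = 1 - 1/3*3 = 1 - 1 = 0)
s(U, g) = U*g (s(U, g) = U*g + 0 = U*g)
X(d) = (-5 + d)**2 (X(d) = (d + (-5 + 0*0))*(d - 5) = (d + (-5 + 0))*(-5 + d) = (d - 5)*(-5 + d) = (-5 + d)*(-5 + d) = (-5 + d)**2)
X(s(1, 6)) + r(0) = (-5 + 1*6)**2 + 0 = (-5 + 6)**2 + 0 = 1**2 + 0 = 1 + 0 = 1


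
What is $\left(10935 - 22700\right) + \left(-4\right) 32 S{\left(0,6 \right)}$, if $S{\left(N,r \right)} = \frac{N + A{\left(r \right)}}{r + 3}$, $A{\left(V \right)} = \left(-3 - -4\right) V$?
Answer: $- \frac{35551}{3} \approx -11850.0$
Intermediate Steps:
$A{\left(V \right)} = V$ ($A{\left(V \right)} = \left(-3 + 4\right) V = 1 V = V$)
$S{\left(N,r \right)} = \frac{N + r}{3 + r}$ ($S{\left(N,r \right)} = \frac{N + r}{r + 3} = \frac{N + r}{3 + r}$)
$\left(10935 - 22700\right) + \left(-4\right) 32 S{\left(0,6 \right)} = \left(10935 - 22700\right) + \left(-4\right) 32 \frac{0 + 6}{3 + 6} = -11765 - 128 \cdot \frac{1}{9} \cdot 6 = -11765 - \frac{256}{3} = - \frac{35551}{3}$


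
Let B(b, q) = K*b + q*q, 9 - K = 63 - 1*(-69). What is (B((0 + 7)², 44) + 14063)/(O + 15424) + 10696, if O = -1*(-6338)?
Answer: 12932018/1209 ≈ 10696.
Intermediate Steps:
K = -123 (K = 9 - (63 - 1*(-69)) = 9 - (63 + 69) = 9 - 1*132 = 9 - 132 = -123)
O = 6338
B(b, q) = q² - 123*b (B(b, q) = -123*b + q*q = -123*b + q² = q² - 123*b)
(B((0 + 7)², 44) + 14063)/(O + 15424) + 10696 = ((44² - 123*(0 + 7)²) + 14063)/(6338 + 15424) + 10696 = ((1936 - 123*7²) + 14063)/21762 + 10696 = ((1936 - 123*49) + 14063)*(1/21762) + 10696 = ((1936 - 6027) + 14063)*(1/21762) + 10696 = (-4091 + 14063)*(1/21762) + 10696 = 9972*(1/21762) + 10696 = 554/1209 + 10696 = 12932018/1209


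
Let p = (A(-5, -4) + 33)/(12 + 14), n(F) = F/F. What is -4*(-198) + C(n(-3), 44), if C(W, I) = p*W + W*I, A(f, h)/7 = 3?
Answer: 10895/13 ≈ 838.08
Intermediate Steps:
A(f, h) = 21 (A(f, h) = 7*3 = 21)
n(F) = 1
p = 27/13 (p = (21 + 33)/(12 + 14) = 54/26 = 54*(1/26) = 27/13 ≈ 2.0769)
C(W, I) = 27*W/13 + I*W (C(W, I) = 27*W/13 + W*I = 27*W/13 + I*W)
-4*(-198) + C(n(-3), 44) = -4*(-198) + (1/13)*1*(27 + 13*44) = 792 + (1/13)*1*(27 + 572) = 792 + (1/13)*1*599 = 792 + 599/13 = 10895/13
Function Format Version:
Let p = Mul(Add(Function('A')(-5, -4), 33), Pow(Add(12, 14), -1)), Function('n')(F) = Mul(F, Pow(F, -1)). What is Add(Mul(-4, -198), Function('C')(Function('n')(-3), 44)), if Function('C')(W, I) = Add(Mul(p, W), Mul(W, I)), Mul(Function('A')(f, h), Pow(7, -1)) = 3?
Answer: Rational(10895, 13) ≈ 838.08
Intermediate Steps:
Function('A')(f, h) = 21 (Function('A')(f, h) = Mul(7, 3) = 21)
Function('n')(F) = 1
p = Rational(27, 13) (p = Mul(Add(21, 33), Pow(Add(12, 14), -1)) = Mul(54, Pow(26, -1)) = Mul(54, Rational(1, 26)) = Rational(27, 13) ≈ 2.0769)
Function('C')(W, I) = Add(Mul(Rational(27, 13), W), Mul(I, W)) (Function('C')(W, I) = Add(Mul(Rational(27, 13), W), Mul(W, I)) = Add(Mul(Rational(27, 13), W), Mul(I, W)))
Add(Mul(-4, -198), Function('C')(Function('n')(-3), 44)) = Add(Mul(-4, -198), Mul(Rational(1, 13), 1, Add(27, Mul(13, 44)))) = Add(792, Mul(Rational(1, 13), 1, Add(27, 572))) = Add(792, Mul(Rational(1, 13), 1, 599)) = Add(792, Rational(599, 13)) = Rational(10895, 13)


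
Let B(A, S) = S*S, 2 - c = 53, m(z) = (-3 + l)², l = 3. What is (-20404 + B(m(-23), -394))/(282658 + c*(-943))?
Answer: 134832/330751 ≈ 0.40765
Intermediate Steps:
m(z) = 0 (m(z) = (-3 + 3)² = 0² = 0)
c = -51 (c = 2 - 1*53 = 2 - 53 = -51)
B(A, S) = S²
(-20404 + B(m(-23), -394))/(282658 + c*(-943)) = (-20404 + (-394)²)/(282658 - 51*(-943)) = (-20404 + 155236)/(282658 + 48093) = 134832/330751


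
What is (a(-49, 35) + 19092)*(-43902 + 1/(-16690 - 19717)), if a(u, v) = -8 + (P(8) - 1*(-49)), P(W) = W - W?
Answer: -30581041420295/36407 ≈ -8.3998e+8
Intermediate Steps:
P(W) = 0
a(u, v) = 41 (a(u, v) = -8 + (0 - 1*(-49)) = -8 + (0 + 49) = -8 + 49 = 41)
(a(-49, 35) + 19092)*(-43902 + 1/(-16690 - 19717)) = (41 + 19092)*(-43902 + 1/(-16690 - 19717)) = 19133*(-43902 + 1/(-36407)) = 19133*(-43902 - 1/36407) = 19133*(-1598340115/36407) = -30581041420295/36407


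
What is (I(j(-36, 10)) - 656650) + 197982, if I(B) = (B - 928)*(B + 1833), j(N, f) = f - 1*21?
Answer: -2169526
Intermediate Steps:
j(N, f) = -21 + f (j(N, f) = f - 21 = -21 + f)
I(B) = (-928 + B)*(1833 + B)
(I(j(-36, 10)) - 656650) + 197982 = ((-1701024 + (-21 + 10)**2 + 905*(-21 + 10)) - 656650) + 197982 = ((-1701024 + (-11)**2 + 905*(-11)) - 656650) + 197982 = ((-1701024 + 121 - 9955) - 656650) + 197982 = (-1710858 - 656650) + 197982 = -2367508 + 197982 = -2169526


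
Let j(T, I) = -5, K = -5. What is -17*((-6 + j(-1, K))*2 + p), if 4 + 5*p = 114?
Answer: 0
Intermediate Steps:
p = 22 (p = -⅘ + (⅕)*114 = -⅘ + 114/5 = 22)
-17*((-6 + j(-1, K))*2 + p) = -17*((-6 - 5)*2 + 22) = -17*(-11*2 + 22) = -17*(-22 + 22) = -17*0 = 0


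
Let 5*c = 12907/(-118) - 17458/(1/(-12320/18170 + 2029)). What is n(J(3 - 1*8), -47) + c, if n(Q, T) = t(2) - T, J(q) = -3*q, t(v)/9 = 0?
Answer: -7592184886893/1072030 ≈ -7.0821e+6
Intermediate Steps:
t(v) = 0 (t(v) = 9*0 = 0)
n(Q, T) = -T (n(Q, T) = 0 - T = -T)
c = -7592235272303/1072030 (c = (12907/(-118) - 17458/(1/(-12320/18170 + 2029)))/5 = (12907*(-1/118) - 17458/(1/(-12320*1/18170 + 2029)))/5 = (-12907/118 - 17458/(1/(-1232/1817 + 2029)))/5 = (-12907/118 - 17458/(1/(3685461/1817)))/5 = (-12907/118 - 17458/1817/3685461)/5 = (-12907/118 - 17458*3685461/1817)/5 = (-12907/118 - 64340778138/1817)/5 = (1/5)*(-7592235272303/214406) = -7592235272303/1072030 ≈ -7.0821e+6)
n(J(3 - 1*8), -47) + c = -1*(-47) - 7592235272303/1072030 = 47 - 7592235272303/1072030 = -7592184886893/1072030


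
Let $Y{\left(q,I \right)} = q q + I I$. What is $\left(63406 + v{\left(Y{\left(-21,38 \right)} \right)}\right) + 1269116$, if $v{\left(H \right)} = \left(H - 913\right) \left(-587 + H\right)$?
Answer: $2594178$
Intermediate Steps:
$Y{\left(q,I \right)} = I^{2} + q^{2}$ ($Y{\left(q,I \right)} = q^{2} + I^{2} = I^{2} + q^{2}$)
$v{\left(H \right)} = \left(-913 + H\right) \left(-587 + H\right)$
$\left(63406 + v{\left(Y{\left(-21,38 \right)} \right)}\right) + 1269116 = \left(63406 + \left(535931 + \left(38^{2} + \left(-21\right)^{2}\right)^{2} - 1500 \left(38^{2} + \left(-21\right)^{2}\right)\right)\right) + 1269116 = \left(63406 + \left(535931 + \left(1444 + 441\right)^{2} - 1500 \left(1444 + 441\right)\right)\right) + 1269116 = \left(63406 + \left(535931 + 1885^{2} - 2827500\right)\right) + 1269116 = \left(63406 + \left(535931 + 3553225 - 2827500\right)\right) + 1269116 = \left(63406 + 1261656\right) + 1269116 = 1325062 + 1269116 = 2594178$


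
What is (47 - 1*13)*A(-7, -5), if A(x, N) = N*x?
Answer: 1190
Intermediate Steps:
(47 - 1*13)*A(-7, -5) = (47 - 1*13)*(-5*(-7)) = (47 - 13)*35 = 34*35 = 1190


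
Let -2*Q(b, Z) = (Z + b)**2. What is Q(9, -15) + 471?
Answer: 453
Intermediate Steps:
Q(b, Z) = -(Z + b)**2/2
Q(9, -15) + 471 = -(-15 + 9)**2/2 + 471 = -1/2*(-6)**2 + 471 = -1/2*36 + 471 = -18 + 471 = 453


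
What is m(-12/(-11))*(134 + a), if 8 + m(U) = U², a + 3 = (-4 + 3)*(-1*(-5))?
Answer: -103824/121 ≈ -858.05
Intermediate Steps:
a = -8 (a = -3 + (-4 + 3)*(-1*(-5)) = -3 - 1*5 = -3 - 5 = -8)
m(U) = -8 + U²
m(-12/(-11))*(134 + a) = (-8 + (-12/(-11))²)*(134 - 8) = (-8 + (-12*(-1/11))²)*126 = (-8 + (12/11)²)*126 = (-8 + 144/121)*126 = -824/121*126 = -103824/121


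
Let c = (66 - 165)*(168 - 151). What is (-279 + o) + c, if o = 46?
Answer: -1916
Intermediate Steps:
c = -1683 (c = -99*17 = -1683)
(-279 + o) + c = (-279 + 46) - 1683 = -233 - 1683 = -1916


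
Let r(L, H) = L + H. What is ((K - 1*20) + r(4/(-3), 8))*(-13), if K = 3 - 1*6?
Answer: 637/3 ≈ 212.33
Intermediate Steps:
K = -3 (K = 3 - 6 = -3)
r(L, H) = H + L
((K - 1*20) + r(4/(-3), 8))*(-13) = ((-3 - 1*20) + (8 + 4/(-3)))*(-13) = ((-3 - 20) + (8 + 4*(-⅓)))*(-13) = (-23 + (8 - 4/3))*(-13) = (-23 + 20/3)*(-13) = -49/3*(-13) = 637/3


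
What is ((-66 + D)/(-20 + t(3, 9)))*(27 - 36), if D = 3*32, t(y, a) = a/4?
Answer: 1080/71 ≈ 15.211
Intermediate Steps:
t(y, a) = a/4 (t(y, a) = a*(¼) = a/4)
D = 96
((-66 + D)/(-20 + t(3, 9)))*(27 - 36) = ((-66 + 96)/(-20 + (¼)*9))*(27 - 36) = (30/(-20 + 9/4))*(-9) = (30/(-71/4))*(-9) = (30*(-4/71))*(-9) = -120/71*(-9) = 1080/71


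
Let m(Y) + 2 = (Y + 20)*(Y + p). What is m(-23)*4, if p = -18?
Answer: 484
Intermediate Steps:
m(Y) = -2 + (-18 + Y)*(20 + Y) (m(Y) = -2 + (Y + 20)*(Y - 18) = -2 + (20 + Y)*(-18 + Y) = -2 + (-18 + Y)*(20 + Y))
m(-23)*4 = (-362 + (-23)² + 2*(-23))*4 = (-362 + 529 - 46)*4 = 121*4 = 484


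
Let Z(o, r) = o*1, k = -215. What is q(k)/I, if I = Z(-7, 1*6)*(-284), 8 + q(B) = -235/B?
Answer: -297/85484 ≈ -0.0034743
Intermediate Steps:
q(B) = -8 - 235/B
Z(o, r) = o
I = 1988 (I = -7*(-284) = 1988)
q(k)/I = (-8 - 235/(-215))/1988 = (-8 - 235*(-1/215))*(1/1988) = (-8 + 47/43)*(1/1988) = -297/43*1/1988 = -297/85484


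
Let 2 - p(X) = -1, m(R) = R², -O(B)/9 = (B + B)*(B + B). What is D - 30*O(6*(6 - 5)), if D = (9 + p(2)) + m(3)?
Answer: 38901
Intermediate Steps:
O(B) = -36*B² (O(B) = -9*(B + B)*(B + B) = -9*2*B*2*B = -36*B²)
p(X) = 3 (p(X) = 2 - 1*(-1) = 2 + 1 = 3)
D = 21 (D = (9 + 3) + 3² = 12 + 9 = 21)
D - 30*O(6*(6 - 5)) = 21 - (-1080)*(6*(6 - 5))² = 21 - (-1080)*(6*1)² = 21 - (-1080)*6² = 21 - (-1080)*36 = 21 - 30*(-1296) = 21 + 38880 = 38901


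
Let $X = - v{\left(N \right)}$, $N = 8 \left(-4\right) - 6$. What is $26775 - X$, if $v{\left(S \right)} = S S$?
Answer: $28219$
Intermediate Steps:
$N = -38$ ($N = -32 - 6 = -38$)
$v{\left(S \right)} = S^{2}$
$X = -1444$ ($X = - \left(-38\right)^{2} = \left(-1\right) 1444 = -1444$)
$26775 - X = 26775 - -1444 = 26775 + 1444 = 28219$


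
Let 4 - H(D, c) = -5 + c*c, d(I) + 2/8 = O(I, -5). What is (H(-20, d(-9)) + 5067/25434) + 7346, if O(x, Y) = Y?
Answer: 165663211/22608 ≈ 7327.6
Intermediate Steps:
d(I) = -21/4 (d(I) = -¼ - 5 = -21/4)
H(D, c) = 9 - c² (H(D, c) = 4 - (-5 + c*c) = 4 - (-5 + c²) = 4 + (5 - c²) = 9 - c²)
(H(-20, d(-9)) + 5067/25434) + 7346 = ((9 - (-21/4)²) + 5067/25434) + 7346 = ((9 - 1*441/16) + 5067*(1/25434)) + 7346 = ((9 - 441/16) + 563/2826) + 7346 = (-297/16 + 563/2826) + 7346 = -415157/22608 + 7346 = 165663211/22608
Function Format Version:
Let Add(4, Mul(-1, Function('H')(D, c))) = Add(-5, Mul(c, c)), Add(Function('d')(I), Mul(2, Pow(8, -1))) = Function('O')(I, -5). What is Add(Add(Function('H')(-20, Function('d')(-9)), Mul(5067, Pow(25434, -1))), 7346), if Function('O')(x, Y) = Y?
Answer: Rational(165663211, 22608) ≈ 7327.6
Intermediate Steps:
Function('d')(I) = Rational(-21, 4) (Function('d')(I) = Add(Rational(-1, 4), -5) = Rational(-21, 4))
Function('H')(D, c) = Add(9, Mul(-1, Pow(c, 2))) (Function('H')(D, c) = Add(4, Mul(-1, Add(-5, Mul(c, c)))) = Add(4, Mul(-1, Add(-5, Pow(c, 2)))) = Add(4, Add(5, Mul(-1, Pow(c, 2)))) = Add(9, Mul(-1, Pow(c, 2))))
Add(Add(Function('H')(-20, Function('d')(-9)), Mul(5067, Pow(25434, -1))), 7346) = Add(Add(Add(9, Mul(-1, Pow(Rational(-21, 4), 2))), Mul(5067, Pow(25434, -1))), 7346) = Add(Add(Add(9, Mul(-1, Rational(441, 16))), Mul(5067, Rational(1, 25434))), 7346) = Add(Add(Add(9, Rational(-441, 16)), Rational(563, 2826)), 7346) = Add(Add(Rational(-297, 16), Rational(563, 2826)), 7346) = Add(Rational(-415157, 22608), 7346) = Rational(165663211, 22608)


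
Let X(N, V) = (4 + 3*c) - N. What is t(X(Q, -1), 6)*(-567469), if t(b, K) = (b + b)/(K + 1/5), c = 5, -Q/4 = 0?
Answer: -107819110/31 ≈ -3.4780e+6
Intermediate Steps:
Q = 0 (Q = -4*0 = 0)
X(N, V) = 19 - N (X(N, V) = (4 + 3*5) - N = (4 + 15) - N = 19 - N)
t(b, K) = 2*b/(⅕ + K) (t(b, K) = (2*b)/(K + ⅕) = (2*b)/(⅕ + K) = 2*b/(⅕ + K))
t(X(Q, -1), 6)*(-567469) = (10*(19 - 1*0)/(1 + 5*6))*(-567469) = (10*(19 + 0)/(1 + 30))*(-567469) = (10*19/31)*(-567469) = (10*19*(1/31))*(-567469) = (190/31)*(-567469) = -107819110/31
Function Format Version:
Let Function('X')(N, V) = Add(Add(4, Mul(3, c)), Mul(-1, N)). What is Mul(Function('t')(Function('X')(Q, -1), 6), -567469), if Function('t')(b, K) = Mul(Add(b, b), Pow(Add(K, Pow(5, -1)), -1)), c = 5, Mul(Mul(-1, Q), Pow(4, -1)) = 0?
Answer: Rational(-107819110, 31) ≈ -3.4780e+6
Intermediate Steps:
Q = 0 (Q = Mul(-4, 0) = 0)
Function('X')(N, V) = Add(19, Mul(-1, N)) (Function('X')(N, V) = Add(Add(4, Mul(3, 5)), Mul(-1, N)) = Add(Add(4, 15), Mul(-1, N)) = Add(19, Mul(-1, N)))
Function('t')(b, K) = Mul(2, b, Pow(Add(Rational(1, 5), K), -1)) (Function('t')(b, K) = Mul(Mul(2, b), Pow(Add(K, Rational(1, 5)), -1)) = Mul(Mul(2, b), Pow(Add(Rational(1, 5), K), -1)) = Mul(2, b, Pow(Add(Rational(1, 5), K), -1)))
Mul(Function('t')(Function('X')(Q, -1), 6), -567469) = Mul(Mul(10, Add(19, Mul(-1, 0)), Pow(Add(1, Mul(5, 6)), -1)), -567469) = Mul(Mul(10, Add(19, 0), Pow(Add(1, 30), -1)), -567469) = Mul(Mul(10, 19, Pow(31, -1)), -567469) = Mul(Mul(10, 19, Rational(1, 31)), -567469) = Mul(Rational(190, 31), -567469) = Rational(-107819110, 31)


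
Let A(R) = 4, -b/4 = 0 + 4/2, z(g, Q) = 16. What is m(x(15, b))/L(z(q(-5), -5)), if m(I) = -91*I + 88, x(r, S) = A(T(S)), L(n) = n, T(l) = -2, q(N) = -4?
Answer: -69/4 ≈ -17.250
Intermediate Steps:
b = -8 (b = -4*(0 + 4/2) = -4*(0 + (½)*4) = -4*(0 + 2) = -4*2 = -8)
x(r, S) = 4
m(I) = 88 - 91*I
m(x(15, b))/L(z(q(-5), -5)) = (88 - 91*4)/16 = (88 - 364)*(1/16) = -276*1/16 = -69/4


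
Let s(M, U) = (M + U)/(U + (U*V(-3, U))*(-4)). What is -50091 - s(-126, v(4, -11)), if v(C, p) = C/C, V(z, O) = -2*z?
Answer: -1152218/23 ≈ -50096.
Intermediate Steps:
v(C, p) = 1
s(M, U) = -(M + U)/(23*U) (s(M, U) = (M + U)/(U + (U*(-2*(-3)))*(-4)) = (M + U)/(U + (U*6)*(-4)) = (M + U)/(U + (6*U)*(-4)) = (M + U)/(U - 24*U) = (M + U)/((-23*U)) = (M + U)*(-1/(23*U)) = -(M + U)/(23*U))
-50091 - s(-126, v(4, -11)) = -50091 - (-1*(-126) - 1*1)/(23*1) = -50091 - (126 - 1)/23 = -50091 - 125/23 = -1152218/23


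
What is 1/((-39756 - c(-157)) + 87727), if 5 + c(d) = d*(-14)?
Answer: 1/45778 ≈ 2.1845e-5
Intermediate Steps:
c(d) = -5 - 14*d (c(d) = -5 + d*(-14) = -5 - 14*d)
1/((-39756 - c(-157)) + 87727) = 1/((-39756 - (-5 - 14*(-157))) + 87727) = 1/((-39756 - (-5 + 2198)) + 87727) = 1/((-39756 - 1*2193) + 87727) = 1/((-39756 - 2193) + 87727) = 1/(-41949 + 87727) = 1/45778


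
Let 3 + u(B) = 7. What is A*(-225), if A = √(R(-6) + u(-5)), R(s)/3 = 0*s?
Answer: -450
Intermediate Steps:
u(B) = 4 (u(B) = -3 + 7 = 4)
R(s) = 0 (R(s) = 3*(0*s) = 3*0 = 0)
A = 2 (A = √(0 + 4) = √4 = 2)
A*(-225) = 2*(-225) = -450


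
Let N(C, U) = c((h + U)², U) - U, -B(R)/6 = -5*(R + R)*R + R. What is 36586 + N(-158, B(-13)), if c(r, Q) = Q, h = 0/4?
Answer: 36586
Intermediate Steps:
h = 0 (h = 0*(¼) = 0)
B(R) = -6*R + 60*R² (B(R) = -6*(-5*(R + R)*R + R) = -6*(-5*2*R*R + R) = -6*(-10*R² + R) = -6*(R - 10*R²) = -6*R + 60*R²)
N(C, U) = 0 (N(C, U) = U - U = 0)
36586 + N(-158, B(-13)) = 36586 + 0 = 36586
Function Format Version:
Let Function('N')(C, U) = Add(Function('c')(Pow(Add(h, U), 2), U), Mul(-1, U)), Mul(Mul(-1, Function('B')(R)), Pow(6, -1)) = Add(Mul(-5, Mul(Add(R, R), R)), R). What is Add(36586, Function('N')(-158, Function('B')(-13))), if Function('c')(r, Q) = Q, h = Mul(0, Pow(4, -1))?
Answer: 36586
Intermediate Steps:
h = 0 (h = Mul(0, Rational(1, 4)) = 0)
Function('B')(R) = Add(Mul(-6, R), Mul(60, Pow(R, 2))) (Function('B')(R) = Mul(-6, Add(Mul(-5, Mul(Add(R, R), R)), R)) = Mul(-6, Add(Mul(-5, Mul(Mul(2, R), R)), R)) = Mul(-6, Add(Mul(-5, Mul(2, Pow(R, 2))), R)) = Mul(-6, Add(Mul(-10, Pow(R, 2)), R)) = Mul(-6, Add(R, Mul(-10, Pow(R, 2)))) = Add(Mul(-6, R), Mul(60, Pow(R, 2))))
Function('N')(C, U) = 0 (Function('N')(C, U) = Add(U, Mul(-1, U)) = 0)
Add(36586, Function('N')(-158, Function('B')(-13))) = Add(36586, 0) = 36586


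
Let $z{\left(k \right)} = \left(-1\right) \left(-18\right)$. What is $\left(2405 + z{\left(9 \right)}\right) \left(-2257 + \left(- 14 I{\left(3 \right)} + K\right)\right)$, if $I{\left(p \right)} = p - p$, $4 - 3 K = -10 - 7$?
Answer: $-5451750$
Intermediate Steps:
$z{\left(k \right)} = 18$
$K = 7$ ($K = \frac{4}{3} - \frac{-10 - 7}{3} = \frac{4}{3} - - \frac{17}{3} = \frac{4}{3} + \frac{17}{3} = 7$)
$I{\left(p \right)} = 0$
$\left(2405 + z{\left(9 \right)}\right) \left(-2257 + \left(- 14 I{\left(3 \right)} + K\right)\right) = \left(2405 + 18\right) \left(-2257 + \left(\left(-14\right) 0 + 7\right)\right) = 2423 \left(-2257 + \left(0 + 7\right)\right) = 2423 \left(-2257 + 7\right) = 2423 \left(-2250\right) = -5451750$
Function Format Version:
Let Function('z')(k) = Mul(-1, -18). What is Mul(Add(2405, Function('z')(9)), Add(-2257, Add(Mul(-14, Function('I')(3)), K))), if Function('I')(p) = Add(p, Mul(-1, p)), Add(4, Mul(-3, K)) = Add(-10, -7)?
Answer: -5451750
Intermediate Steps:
Function('z')(k) = 18
K = 7 (K = Add(Rational(4, 3), Mul(Rational(-1, 3), Add(-10, -7))) = Add(Rational(4, 3), Mul(Rational(-1, 3), -17)) = Add(Rational(4, 3), Rational(17, 3)) = 7)
Function('I')(p) = 0
Mul(Add(2405, Function('z')(9)), Add(-2257, Add(Mul(-14, Function('I')(3)), K))) = Mul(Add(2405, 18), Add(-2257, Add(Mul(-14, 0), 7))) = Mul(2423, Add(-2257, Add(0, 7))) = Mul(2423, Add(-2257, 7)) = Mul(2423, -2250) = -5451750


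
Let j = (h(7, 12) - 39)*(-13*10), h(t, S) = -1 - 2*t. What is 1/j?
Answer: 1/7020 ≈ 0.00014245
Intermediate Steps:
j = 7020 (j = ((-1 - 2*7) - 39)*(-13*10) = ((-1 - 14) - 39)*(-130) = (-15 - 39)*(-130) = -54*(-130) = 7020)
1/j = 1/7020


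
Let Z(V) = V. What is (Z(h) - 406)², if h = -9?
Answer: 172225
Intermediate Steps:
(Z(h) - 406)² = (-9 - 406)² = (-415)² = 172225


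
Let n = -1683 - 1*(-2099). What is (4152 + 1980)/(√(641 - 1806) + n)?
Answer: 2550912/174221 - 6132*I*√1165/174221 ≈ 14.642 - 1.2013*I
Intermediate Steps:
n = 416 (n = -1683 + 2099 = 416)
(4152 + 1980)/(√(641 - 1806) + n) = (4152 + 1980)/(√(641 - 1806) + 416) = 6132/(√(-1165) + 416) = 6132/(I*√1165 + 416) = 6132/(416 + I*√1165)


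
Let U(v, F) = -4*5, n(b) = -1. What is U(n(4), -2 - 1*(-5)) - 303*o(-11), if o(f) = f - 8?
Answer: 5737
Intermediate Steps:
o(f) = -8 + f
U(v, F) = -20
U(n(4), -2 - 1*(-5)) - 303*o(-11) = -20 - 303*(-8 - 11) = -20 - 303*(-19) = -20 + 5757 = 5737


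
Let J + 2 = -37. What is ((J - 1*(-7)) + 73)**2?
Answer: 1681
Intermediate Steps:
J = -39 (J = -2 - 37 = -39)
((J - 1*(-7)) + 73)**2 = ((-39 - 1*(-7)) + 73)**2 = ((-39 + 7) + 73)**2 = (-32 + 73)**2 = 41**2 = 1681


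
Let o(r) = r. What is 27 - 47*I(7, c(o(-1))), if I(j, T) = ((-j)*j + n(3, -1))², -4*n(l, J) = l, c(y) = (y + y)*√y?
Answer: -1860815/16 ≈ -1.1630e+5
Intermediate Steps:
c(y) = 2*y^(3/2) (c(y) = (2*y)*√y = 2*y^(3/2))
n(l, J) = -l/4
I(j, T) = (-¾ - j²)² (I(j, T) = ((-j)*j - ¼*3)² = (-j² - ¾)² = (-¾ - j²)²)
27 - 47*I(7, c(o(-1))) = 27 - 47*(3 + 4*7²)²/16 = 27 - 47*(3 + 4*49)²/16 = 27 - 47*(3 + 196)²/16 = 27 - 47*199²/16 = 27 - 47*39601/16 = 27 - 1861247/16 = -1860815/16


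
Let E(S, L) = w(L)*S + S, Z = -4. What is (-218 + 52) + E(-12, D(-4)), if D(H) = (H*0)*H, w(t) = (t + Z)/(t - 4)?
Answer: -190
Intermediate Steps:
w(t) = 1 (w(t) = (t - 4)/(t - 4) = (-4 + t)/(-4 + t) = 1)
D(H) = 0 (D(H) = 0*H = 0)
E(S, L) = 2*S (E(S, L) = 1*S + S = S + S = 2*S)
(-218 + 52) + E(-12, D(-4)) = (-218 + 52) + 2*(-12) = -166 - 24 = -190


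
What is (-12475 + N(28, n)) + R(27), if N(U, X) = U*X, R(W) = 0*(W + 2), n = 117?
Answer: -9199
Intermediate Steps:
R(W) = 0 (R(W) = 0*(2 + W) = 0)
(-12475 + N(28, n)) + R(27) = (-12475 + 28*117) + 0 = (-12475 + 3276) + 0 = -9199 + 0 = -9199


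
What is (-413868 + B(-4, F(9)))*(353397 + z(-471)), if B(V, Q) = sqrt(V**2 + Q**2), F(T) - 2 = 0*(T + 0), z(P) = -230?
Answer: -146164519956 + 706334*sqrt(5) ≈ -1.4616e+11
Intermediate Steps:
F(T) = 2 (F(T) = 2 + 0*(T + 0) = 2 + 0*T = 2 + 0 = 2)
B(V, Q) = sqrt(Q**2 + V**2)
(-413868 + B(-4, F(9)))*(353397 + z(-471)) = (-413868 + sqrt(2**2 + (-4)**2))*(353397 - 230) = (-413868 + sqrt(4 + 16))*353167 = (-413868 + sqrt(20))*353167 = (-413868 + 2*sqrt(5))*353167 = -146164519956 + 706334*sqrt(5)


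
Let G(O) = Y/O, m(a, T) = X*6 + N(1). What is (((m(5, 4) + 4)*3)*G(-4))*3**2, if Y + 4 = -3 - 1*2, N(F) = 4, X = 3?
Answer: 3159/2 ≈ 1579.5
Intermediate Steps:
m(a, T) = 22 (m(a, T) = 3*6 + 4 = 18 + 4 = 22)
Y = -9 (Y = -4 + (-3 - 1*2) = -4 + (-3 - 2) = -4 - 5 = -9)
G(O) = -9/O
(((m(5, 4) + 4)*3)*G(-4))*3**2 = (((22 + 4)*3)*(-9/(-4)))*3**2 = ((26*3)*(-9*(-1/4)))*9 = (78*(9/4))*9 = (351/2)*9 = 3159/2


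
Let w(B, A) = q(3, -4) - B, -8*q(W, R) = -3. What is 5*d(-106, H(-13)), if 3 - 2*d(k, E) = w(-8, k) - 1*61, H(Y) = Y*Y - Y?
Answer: 2225/16 ≈ 139.06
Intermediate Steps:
q(W, R) = 3/8 (q(W, R) = -⅛*(-3) = 3/8)
H(Y) = Y² - Y
w(B, A) = 3/8 - B
d(k, E) = 445/16 (d(k, E) = 3/2 - ((3/8 - 1*(-8)) - 1*61)/2 = 3/2 - ((3/8 + 8) - 61)/2 = 3/2 - (67/8 - 61)/2 = 3/2 - ½*(-421/8) = 3/2 + 421/16 = 445/16)
5*d(-106, H(-13)) = 5*(445/16) = 2225/16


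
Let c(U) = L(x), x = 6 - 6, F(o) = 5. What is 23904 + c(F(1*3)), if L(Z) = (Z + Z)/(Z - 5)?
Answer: 23904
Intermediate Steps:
x = 0
L(Z) = 2*Z/(-5 + Z) (L(Z) = (2*Z)/(-5 + Z) = 2*Z/(-5 + Z))
c(U) = 0 (c(U) = 2*0/(-5 + 0) = 2*0/(-5) = 2*0*(-1/5) = 0)
23904 + c(F(1*3)) = 23904 + 0 = 23904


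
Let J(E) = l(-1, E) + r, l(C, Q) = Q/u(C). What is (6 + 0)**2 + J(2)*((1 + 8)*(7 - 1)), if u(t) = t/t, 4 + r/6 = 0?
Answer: -1152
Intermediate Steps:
r = -24 (r = -24 + 6*0 = -24 + 0 = -24)
u(t) = 1
l(C, Q) = Q (l(C, Q) = Q/1 = Q*1 = Q)
J(E) = -24 + E (J(E) = E - 24 = -24 + E)
(6 + 0)**2 + J(2)*((1 + 8)*(7 - 1)) = (6 + 0)**2 + (-24 + 2)*((1 + 8)*(7 - 1)) = 6**2 - 198*6 = 36 - 22*54 = 36 - 1188 = -1152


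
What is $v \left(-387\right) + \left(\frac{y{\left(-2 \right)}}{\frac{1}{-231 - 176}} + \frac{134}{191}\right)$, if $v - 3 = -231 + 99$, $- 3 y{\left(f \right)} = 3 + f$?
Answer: $\frac{28684018}{573} \approx 50059.0$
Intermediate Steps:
$y{\left(f \right)} = -1 - \frac{f}{3}$ ($y{\left(f \right)} = - \frac{3 + f}{3} = -1 - \frac{f}{3}$)
$v = -129$ ($v = 3 + \left(-231 + 99\right) = 3 - 132 = -129$)
$v \left(-387\right) + \left(\frac{y{\left(-2 \right)}}{\frac{1}{-231 - 176}} + \frac{134}{191}\right) = \left(-129\right) \left(-387\right) + \left(\frac{-1 - - \frac{2}{3}}{\frac{1}{-231 - 176}} + \frac{134}{191}\right) = 49923 + \left(\frac{-1 + \frac{2}{3}}{\frac{1}{-407}} + 134 \cdot \frac{1}{191}\right) = 49923 - \left(- \frac{134}{191} + \frac{1}{3 \left(- \frac{1}{407}\right)}\right) = 49923 + \left(\left(- \frac{1}{3}\right) \left(-407\right) + \frac{134}{191}\right) = 49923 + \left(\frac{407}{3} + \frac{134}{191}\right) = 49923 + \frac{78139}{573} = \frac{28684018}{573}$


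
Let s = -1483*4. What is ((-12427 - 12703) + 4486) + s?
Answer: -26576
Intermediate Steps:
s = -5932
((-12427 - 12703) + 4486) + s = ((-12427 - 12703) + 4486) - 5932 = (-25130 + 4486) - 5932 = -20644 - 5932 = -26576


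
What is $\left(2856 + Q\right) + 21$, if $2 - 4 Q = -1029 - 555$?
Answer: $\frac{6547}{2} \approx 3273.5$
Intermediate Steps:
$Q = \frac{793}{2}$ ($Q = \frac{1}{2} - \frac{-1029 - 555}{4} = \frac{1}{2} - -396 = \frac{1}{2} + 396 = \frac{793}{2} \approx 396.5$)
$\left(2856 + Q\right) + 21 = \left(2856 + \frac{793}{2}\right) + 21 = \frac{6505}{2} + 21 = \frac{6547}{2}$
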